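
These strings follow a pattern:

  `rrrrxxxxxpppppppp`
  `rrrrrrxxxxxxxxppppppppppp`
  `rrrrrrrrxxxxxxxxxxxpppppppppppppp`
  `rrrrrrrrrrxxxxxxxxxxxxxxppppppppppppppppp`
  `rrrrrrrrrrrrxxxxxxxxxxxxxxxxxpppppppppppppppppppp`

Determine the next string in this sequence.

Each string has the form r^{2n} x^{3n-1} p^{3n+2}, where the shown terms are n = 2, 3, 4, 5, 6.
At n = 7 the blocks have lengths 14, 20, 23.

rrrrrrrrrrrrrrxxxxxxxxxxxxxxxxxxxxppppppppppppppppppppppp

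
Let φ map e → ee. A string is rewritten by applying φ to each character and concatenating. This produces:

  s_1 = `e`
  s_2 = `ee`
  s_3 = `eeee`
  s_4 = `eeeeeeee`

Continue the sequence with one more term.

eeeeeeeeeeeeeeee

Rewriting each symbol of eeeeeeee: e→ee, e→ee, e→ee, e→ee, e→ee, e→ee, e→ee, e→ee, which concatenates to ee ee ee ee ee ee ee ee.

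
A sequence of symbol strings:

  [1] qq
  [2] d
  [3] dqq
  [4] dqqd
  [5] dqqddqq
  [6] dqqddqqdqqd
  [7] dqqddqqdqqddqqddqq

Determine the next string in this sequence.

From term 3 onward, concatenate the last term with the second-to-last: d·qq = dqq, dqq·d = dqqd, …
Continuing: dqqddqqdqqddqqddqq · dqqddqqdqqd gives term 8.

dqqddqqdqqddqqddqqdqqddqqdqqd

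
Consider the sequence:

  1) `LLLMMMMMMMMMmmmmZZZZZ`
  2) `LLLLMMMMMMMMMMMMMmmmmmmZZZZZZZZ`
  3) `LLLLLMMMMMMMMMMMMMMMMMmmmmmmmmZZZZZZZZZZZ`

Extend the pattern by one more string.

Reading off run lengths: L runs 3, 4, 5; M runs 9, 13, 17; m runs 4, 6, 8; Z runs 5, 8, 11 — each is linear in n, where the shown terms are n = 2, 3, 4.
Setting n = 5 gives 6, 21, 10, 14 characters in each block.

LLLLLLMMMMMMMMMMMMMMMMMMMMMmmmmmmmmmmZZZZZZZZZZZZZZ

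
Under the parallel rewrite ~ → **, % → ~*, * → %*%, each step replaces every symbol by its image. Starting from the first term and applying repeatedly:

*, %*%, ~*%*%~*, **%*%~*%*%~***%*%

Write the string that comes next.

Replace each of the 17 characters of **%*%~*%*%~***%*% in place — %*% %*% ~* %*% ~* ** %*% ~* %*% ~* ** %*% %*% %*% ~* %*% ~* — and concatenate.

%*%%*%~*%*%~***%*%~*%*%~***%*%%*%%*%~*%*%~*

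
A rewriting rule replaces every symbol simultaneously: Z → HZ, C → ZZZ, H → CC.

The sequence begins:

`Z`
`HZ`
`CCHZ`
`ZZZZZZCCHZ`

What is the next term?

Rewriting each symbol of ZZZZZZCCHZ: Z→HZ, Z→HZ, Z→HZ, Z→HZ, Z→HZ, Z→HZ, C→ZZZ, C→ZZZ, H→CC, Z→HZ, which concatenates to HZ HZ HZ HZ HZ HZ ZZZ ZZZ CC HZ.

HZHZHZHZHZHZZZZZZZCCHZ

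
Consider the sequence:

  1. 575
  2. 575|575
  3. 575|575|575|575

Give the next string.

s(k+1) = s(k)·|·s(k) — each term doubles the last with '|' between the halves.
One more doubling of 575|575|575|575 gives the answer.

575|575|575|575|575|575|575|575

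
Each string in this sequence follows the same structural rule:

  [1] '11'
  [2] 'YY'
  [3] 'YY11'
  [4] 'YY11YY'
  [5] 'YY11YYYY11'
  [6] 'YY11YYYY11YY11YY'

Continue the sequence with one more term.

YY11YYYY11YY11YYYY11YYYY11

Each term (from the third on) is the previous term followed by the one before it: term 3 = YY·11 = YY11.
Continuing: YY11YYYY11YY11YY · YY11YYYY11 gives term 7.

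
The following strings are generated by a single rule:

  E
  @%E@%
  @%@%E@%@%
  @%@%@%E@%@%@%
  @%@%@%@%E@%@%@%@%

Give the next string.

Every step adds @% to the front and @% to the end of the previous string.
Applying this once more to @%@%@%@%E@%@%@%@%:

@%@%@%@%@%E@%@%@%@%@%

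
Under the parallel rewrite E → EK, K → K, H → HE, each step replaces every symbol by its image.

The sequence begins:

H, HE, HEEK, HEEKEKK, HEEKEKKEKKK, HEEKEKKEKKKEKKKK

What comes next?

φ(HEEKEKKEKKKEKKKK) expands symbol-by-symbol to HE EK EK K EK K K EK K K K EK K K K K; joining the 16 pieces gives the next term.

HEEKEKKEKKKEKKKKEKKKKK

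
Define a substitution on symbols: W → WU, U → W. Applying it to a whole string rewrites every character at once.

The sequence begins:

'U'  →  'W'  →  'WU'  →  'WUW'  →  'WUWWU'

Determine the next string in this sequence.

WUWWUWUW

Expanding WUWWU: W→WU, U→W, W→WU, W→WU, U→W. Concatenated: WU W WU WU W.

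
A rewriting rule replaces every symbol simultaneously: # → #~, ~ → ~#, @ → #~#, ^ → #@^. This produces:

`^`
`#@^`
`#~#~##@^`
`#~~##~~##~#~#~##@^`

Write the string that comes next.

φ(#~~##~~##~#~#~##@^) expands symbol-by-symbol to #~ ~# ~# #~ #~ ~# ~# #~ #~ ~# #~ ~# #~ ~# #~ #~ #~# #@^; joining the 18 pieces gives the next term.

#~~#~##~#~~#~##~#~~##~~##~~##~#~#~##@^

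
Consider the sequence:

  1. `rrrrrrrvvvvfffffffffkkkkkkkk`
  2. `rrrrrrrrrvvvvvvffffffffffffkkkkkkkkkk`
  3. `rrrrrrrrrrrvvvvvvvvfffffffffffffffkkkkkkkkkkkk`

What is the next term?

rrrrrrrrrrrrrvvvvvvvvvvffffffffffffffffffkkkkkkkkkkkkkk

Reading off run lengths: r runs 7, 9, 11; v runs 4, 6, 8; f runs 9, 12, 15; k runs 8, 10, 12 — each is linear in n, where the shown terms are n = 3, 4, 5.
At n = 6 the blocks have lengths 13, 10, 18, 14.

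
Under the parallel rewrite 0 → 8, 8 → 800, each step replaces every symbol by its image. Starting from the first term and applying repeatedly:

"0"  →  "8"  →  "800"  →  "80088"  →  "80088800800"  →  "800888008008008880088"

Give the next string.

8008880080080088800888008880080080088800800

Applying the rule to each of the 21 symbols of 800888008008008880088 gives the pieces 800 8 8 800 800 800 8 8 800 8 8 800 8 8 800 800 800 8 8 800 800, which concatenate to the answer.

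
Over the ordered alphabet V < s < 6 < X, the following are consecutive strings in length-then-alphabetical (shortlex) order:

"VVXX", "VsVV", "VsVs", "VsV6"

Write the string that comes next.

Treat VsV6 as a base-4 numeral over the given alphabet and add one, carrying through any trailing X's.

VsVX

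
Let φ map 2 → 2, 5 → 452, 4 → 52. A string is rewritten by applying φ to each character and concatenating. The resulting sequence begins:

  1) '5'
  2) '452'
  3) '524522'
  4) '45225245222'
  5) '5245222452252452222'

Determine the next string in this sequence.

Rewriting the 19 symbols of 5245222452252452222 one by one yields 452 2 52 452 2 2 2 52 452 2 2 452 2 52 452 2 2 2 2; concatenated:

45225245222252452224522524522222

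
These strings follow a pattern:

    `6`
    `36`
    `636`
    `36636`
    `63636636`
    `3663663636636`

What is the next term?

636366363663663636636

Each term (from the third on) is the two preceding terms concatenated in order: term 3 = 6·36 = 636.
So term 7 is 63636636·3663663636636.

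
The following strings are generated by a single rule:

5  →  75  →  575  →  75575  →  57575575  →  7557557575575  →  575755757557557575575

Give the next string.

7557557575575575755757557557575575

From term 3 onward, concatenate the second-to-last term with the last: 5·75 = 575, 75·575 = 75575, …
The next term joins 7557557575575 and 575755757557557575575.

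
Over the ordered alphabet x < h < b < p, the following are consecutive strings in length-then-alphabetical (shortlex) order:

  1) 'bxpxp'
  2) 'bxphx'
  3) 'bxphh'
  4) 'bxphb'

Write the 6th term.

Continuing the enumeration 2 steps past bxphb: bxphb → bxphp → (answer).

bxpbx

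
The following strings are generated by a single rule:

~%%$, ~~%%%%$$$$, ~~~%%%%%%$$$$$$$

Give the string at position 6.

~~~~~~%%%%%%%%%%%%$$$$$$$$$$$$$$$$

Reading off run lengths: ~ runs 1, 2, 3; % runs 2, 4, 6; $ runs 1, 4, 7 — each is linear in n (n = 1, 2, …).
At n = 6 the blocks have lengths 6, 12, 16.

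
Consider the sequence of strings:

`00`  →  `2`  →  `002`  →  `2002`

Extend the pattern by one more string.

0022002

This is a Fibonacci-style word recurrence s(k) = s(k−2)·s(k−1): e.g. 00·2 = 002.
The next term joins 002 and 2002.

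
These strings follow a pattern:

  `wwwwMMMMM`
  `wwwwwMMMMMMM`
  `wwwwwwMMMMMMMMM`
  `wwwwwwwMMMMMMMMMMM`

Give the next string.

wwwwwwwwMMMMMMMMMMMMM

Each string has the form w^{n+2} M^{2n+1}, where the shown terms are n = 2, 3, 4, 5.
For the next term, n = 6, so the run lengths are 8, 13.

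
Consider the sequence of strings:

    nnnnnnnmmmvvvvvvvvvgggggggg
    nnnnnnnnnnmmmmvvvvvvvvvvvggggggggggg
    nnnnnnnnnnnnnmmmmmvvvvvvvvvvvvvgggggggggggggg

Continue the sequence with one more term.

nnnnnnnnnnnnnnnnmmmmmmvvvvvvvvvvvvvvvggggggggggggggggg

Each string has the form n^{3n-2} m^{n} v^{2n+3} g^{3n-1}, where the shown terms are n = 3, 4, 5.
At n = 6 the blocks have lengths 16, 6, 15, 17.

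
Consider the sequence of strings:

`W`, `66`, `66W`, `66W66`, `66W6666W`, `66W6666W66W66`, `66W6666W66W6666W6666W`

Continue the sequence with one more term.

Each term (from the third on) is the previous term followed by the one before it: term 3 = 66·W = 66W.
Continuing: 66W6666W66W6666W6666W · 66W6666W66W66 gives term 8.

66W6666W66W6666W6666W66W6666W66W66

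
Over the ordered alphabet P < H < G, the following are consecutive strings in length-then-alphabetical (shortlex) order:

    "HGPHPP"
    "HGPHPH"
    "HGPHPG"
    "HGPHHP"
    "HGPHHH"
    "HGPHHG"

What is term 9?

Stepping forward 3 times from HGPHHG: HGPHHG → HGPHGP → HGPHGH, then the target.

HGPHGG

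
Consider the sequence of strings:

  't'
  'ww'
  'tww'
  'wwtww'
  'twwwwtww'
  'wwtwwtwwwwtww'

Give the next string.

twwwwtwwwwtwwtwwwwtww

This is a Fibonacci-style word recurrence s(k) = s(k−2)·s(k−1): e.g. t·ww = tww.
So term 7 is twwwwtww·wwtwwtwwwwtww.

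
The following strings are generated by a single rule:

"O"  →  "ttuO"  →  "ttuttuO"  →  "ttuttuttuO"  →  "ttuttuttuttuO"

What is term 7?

ttuttuttuttuttuttuO

Each term is the previous one with ttu prepended.
From ttuttuttuttuO, 2 further steps: ttuttuttuttuO → ttuttuttuttuttuO → (answer).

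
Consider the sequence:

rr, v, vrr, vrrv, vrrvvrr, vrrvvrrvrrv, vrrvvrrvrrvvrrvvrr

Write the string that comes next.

From term 3 onward, concatenate the last term with the second-to-last: v·rr = vrr, vrr·v = vrrv, …
Continuing: vrrvvrrvrrvvrrvvrr · vrrvvrrvrrv gives term 8.

vrrvvrrvrrvvrrvvrrvrrvvrrvrrv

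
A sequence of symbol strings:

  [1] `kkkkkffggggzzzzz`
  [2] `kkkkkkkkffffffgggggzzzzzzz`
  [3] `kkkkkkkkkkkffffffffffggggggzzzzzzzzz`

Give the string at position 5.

kkkkkkkkkkkkkkkkkffffffffffffffffffggggggggzzzzzzzzzzzzz

Term n consists of 3n+2 k's, followed by 4n-2 f's, followed by n+3 g's, followed by 2n+3 z's (n = 1, 2, …).
For term 5, n = 5, so the run lengths are 17, 18, 8, 13.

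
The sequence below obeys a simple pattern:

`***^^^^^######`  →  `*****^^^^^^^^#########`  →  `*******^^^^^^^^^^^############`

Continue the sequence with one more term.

Term n consists of 2n-1 *'s, followed by 3n-1 ^'s, followed by 3n #'s, where the shown terms are n = 2, 3, 4.
For the next term, n = 5, so the run lengths are 9, 14, 15.

*********^^^^^^^^^^^^^^###############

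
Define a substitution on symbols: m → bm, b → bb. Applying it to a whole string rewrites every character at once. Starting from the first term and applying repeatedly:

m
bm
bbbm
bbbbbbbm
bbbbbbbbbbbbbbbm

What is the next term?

Rewriting the 16 symbols of bbbbbbbbbbbbbbbm one by one yields bb bb bb bb bb bb bb bb bb bb bb bb bb bb bb bm; concatenated:

bbbbbbbbbbbbbbbbbbbbbbbbbbbbbbbm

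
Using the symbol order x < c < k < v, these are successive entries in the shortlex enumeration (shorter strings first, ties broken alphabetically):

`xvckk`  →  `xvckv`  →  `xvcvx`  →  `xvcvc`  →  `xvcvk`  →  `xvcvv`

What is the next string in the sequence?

xvkxx

Find the rightmost character of xvcvv below v, bump it to the next letter, and reset everything to its right to x.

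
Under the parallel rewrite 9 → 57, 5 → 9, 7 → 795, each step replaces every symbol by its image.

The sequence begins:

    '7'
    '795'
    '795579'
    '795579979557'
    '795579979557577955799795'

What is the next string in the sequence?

795579979557577955799795979579557997955757795579

φ(795579979557577955799795) expands symbol-by-symbol to 795 57 9 9 795 57 57 795 57 9 9 795 9 795 795 57 9 9 795 57 57 795 57 9; joining the 24 pieces gives the next term.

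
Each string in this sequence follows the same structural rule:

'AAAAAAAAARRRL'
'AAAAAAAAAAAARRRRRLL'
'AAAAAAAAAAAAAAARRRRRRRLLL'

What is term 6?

AAAAAAAAAAAAAAAAAAAAAAAARRRRRRRRRRRRRLLLLLL

Reading off run lengths: A runs 9, 12, 15; R runs 3, 5, 7; L runs 1, 2, 3 — each is linear in n, where the shown terms are n = 2, 3, 4.
Setting n = 7 gives 24, 13, 6 characters in each block.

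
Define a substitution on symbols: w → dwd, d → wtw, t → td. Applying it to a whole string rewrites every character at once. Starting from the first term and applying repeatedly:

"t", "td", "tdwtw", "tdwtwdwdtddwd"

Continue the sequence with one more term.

Applying the rule to each of the 13 symbols of tdwtwdwdtddwd gives the pieces td wtw dwd td dwd wtw dwd wtw td wtw wtw dwd wtw, which concatenate to the answer.

tdwtwdwdtddwdwtwdwdwtwtdwtwwtwdwdwtw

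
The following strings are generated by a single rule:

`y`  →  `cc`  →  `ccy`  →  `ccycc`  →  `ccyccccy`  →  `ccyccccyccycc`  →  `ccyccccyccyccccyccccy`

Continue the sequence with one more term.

From term 3 onward, concatenate the last term with the second-to-last: cc·y = ccy, ccy·cc = ccycc, …
So term 8 is ccyccccyccyccccyccccy·ccyccccyccycc.

ccyccccyccyccccyccccyccyccccyccycc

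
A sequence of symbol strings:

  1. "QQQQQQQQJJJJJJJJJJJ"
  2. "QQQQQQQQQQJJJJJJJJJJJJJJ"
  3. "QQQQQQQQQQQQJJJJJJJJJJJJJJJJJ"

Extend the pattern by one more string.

Each string has the form Q^{2n+2} J^{3n+2}, where the shown terms are n = 3, 4, 5.
At n = 6 the blocks have lengths 14, 20.

QQQQQQQQQQQQQQJJJJJJJJJJJJJJJJJJJJ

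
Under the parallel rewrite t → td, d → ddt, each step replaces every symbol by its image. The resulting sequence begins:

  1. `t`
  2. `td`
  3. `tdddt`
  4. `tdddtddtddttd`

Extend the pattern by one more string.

Rewriting the 13 symbols of tdddtddtddttd one by one yields td ddt ddt ddt td ddt ddt td ddt ddt td td ddt; concatenated:

tdddtddtddttdddtddttdddtddttdtdddt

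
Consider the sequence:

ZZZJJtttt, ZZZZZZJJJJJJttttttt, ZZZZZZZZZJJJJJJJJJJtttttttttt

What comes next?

ZZZZZZZZZZZZJJJJJJJJJJJJJJttttttttttttt

Each string has the form Z^{3n} J^{4n-2} t^{3n+1} (n = 1, 2, …).
For the next term, n = 4, so the run lengths are 12, 14, 13.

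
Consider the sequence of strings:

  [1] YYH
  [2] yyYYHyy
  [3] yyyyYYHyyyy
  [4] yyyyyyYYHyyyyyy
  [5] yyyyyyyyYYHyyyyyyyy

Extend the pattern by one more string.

yyyyyyyyyyYYHyyyyyyyyyy

s(k+1) = yy·s(k)·yy, so each term gains yy as a prefix and yy as a suffix.
So the next term is yy·yyyyyyyyYYHyyyyyyyy·yy.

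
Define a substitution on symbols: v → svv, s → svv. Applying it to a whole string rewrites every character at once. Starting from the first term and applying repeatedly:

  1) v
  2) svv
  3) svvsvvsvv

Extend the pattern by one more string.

svvsvvsvvsvvsvvsvvsvvsvvsvv

Rewriting each symbol of svvsvvsvv: s→svv, v→svv, v→svv, s→svv, v→svv, v→svv, s→svv, v→svv, v→svv, which concatenates to svv svv svv svv svv svv svv svv svv.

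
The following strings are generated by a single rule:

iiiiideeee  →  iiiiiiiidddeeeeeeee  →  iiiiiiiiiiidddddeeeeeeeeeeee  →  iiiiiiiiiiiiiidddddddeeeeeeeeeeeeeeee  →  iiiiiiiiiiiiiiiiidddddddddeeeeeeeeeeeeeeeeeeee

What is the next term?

Term n consists of 3n+2 i's, followed by 2n-1 d's, followed by 4n e's (n = 1, 2, …).
Setting n = 6 gives 20, 11, 24 characters in each block.

iiiiiiiiiiiiiiiiiiiidddddddddddeeeeeeeeeeeeeeeeeeeeeeee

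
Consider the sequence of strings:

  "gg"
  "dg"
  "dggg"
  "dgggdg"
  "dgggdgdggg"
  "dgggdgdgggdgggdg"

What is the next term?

dgggdgdgggdgggdgdgggdgdggg

This is a Fibonacci-style word recurrence s(k) = s(k−1)·s(k−2): e.g. dg·gg = dggg.
The next term joins dgggdgdgggdgggdg and dgggdgdggg.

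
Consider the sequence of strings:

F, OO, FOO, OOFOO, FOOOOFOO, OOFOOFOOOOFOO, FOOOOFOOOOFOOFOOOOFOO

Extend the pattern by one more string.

OOFOOFOOOOFOOFOOOOFOOOOFOOFOOOOFOO

Each term (from the third on) is the two preceding terms concatenated in order: term 3 = F·OO = FOO.
So term 8 is OOFOOFOOOOFOO·FOOOOFOOOOFOOFOOOOFOO.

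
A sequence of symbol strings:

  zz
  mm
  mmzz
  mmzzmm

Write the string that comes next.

mmzzmmmmzz

This is a Fibonacci-style word recurrence s(k) = s(k−1)·s(k−2): e.g. mm·zz = mmzz.
Continuing: mmzzmm · mmzz gives term 5.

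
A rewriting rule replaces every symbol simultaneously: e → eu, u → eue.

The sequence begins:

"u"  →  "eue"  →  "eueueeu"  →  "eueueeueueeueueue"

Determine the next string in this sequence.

Rewriting the 17 symbols of eueueeueueeueueue one by one yields eu eue eu eue eu eu eue eu eue eu eu eue eu eue eu eue eu; concatenated:

eueueeueueeueueueeueueeueueueeueueeueueeu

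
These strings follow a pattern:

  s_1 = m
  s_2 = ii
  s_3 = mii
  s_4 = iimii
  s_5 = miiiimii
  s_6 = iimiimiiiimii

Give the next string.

miiiimiiiimiimiiiimii

Each term (from the third on) is the two preceding terms concatenated in order: term 3 = m·ii = mii.
Continuing: miiiimii · iimiimiiiimii gives term 7.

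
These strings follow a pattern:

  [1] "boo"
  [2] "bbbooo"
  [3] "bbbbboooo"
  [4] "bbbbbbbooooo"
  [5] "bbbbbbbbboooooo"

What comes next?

bbbbbbbbbbbooooooo

The n-th term is 2n-1 b's then n+1 o's (n = 1, 2, …).
For the next term, n = 6, so the run lengths are 11, 7.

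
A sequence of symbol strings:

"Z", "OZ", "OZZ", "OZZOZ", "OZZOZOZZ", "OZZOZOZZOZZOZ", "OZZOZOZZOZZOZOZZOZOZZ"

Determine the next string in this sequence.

OZZOZOZZOZZOZOZZOZOZZOZZOZOZZOZZOZ

This is a Fibonacci-style word recurrence s(k) = s(k−1)·s(k−2): e.g. OZ·Z = OZZ.
The next term joins OZZOZOZZOZZOZOZZOZOZZ and OZZOZOZZOZZOZ.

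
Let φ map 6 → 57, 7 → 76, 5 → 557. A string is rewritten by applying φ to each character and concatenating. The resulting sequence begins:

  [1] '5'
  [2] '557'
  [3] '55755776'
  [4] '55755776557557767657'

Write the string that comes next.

5575577655755776765755755776557557767657765755776

Applying the rule to each of the 20 symbols of 55755776557557767657 gives the pieces 557 557 76 557 557 76 76 57 557 557 76 557 557 76 76 57 76 57 557 76, which concatenate to the answer.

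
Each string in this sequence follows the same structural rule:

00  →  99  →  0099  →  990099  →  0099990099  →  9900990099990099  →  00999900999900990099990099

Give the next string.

This is a Fibonacci-style word recurrence s(k) = s(k−2)·s(k−1): e.g. 00·99 = 0099.
The next term joins 9900990099990099 and 00999900999900990099990099.

990099009999009900999900999900990099990099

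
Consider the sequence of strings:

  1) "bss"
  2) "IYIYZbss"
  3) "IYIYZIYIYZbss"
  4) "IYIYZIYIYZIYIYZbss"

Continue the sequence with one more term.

Each term is the previous one with IYIYZ prepended.
One more step from IYIYZIYIYZIYIYZbss gives the answer.

IYIYZIYIYZIYIYZIYIYZbss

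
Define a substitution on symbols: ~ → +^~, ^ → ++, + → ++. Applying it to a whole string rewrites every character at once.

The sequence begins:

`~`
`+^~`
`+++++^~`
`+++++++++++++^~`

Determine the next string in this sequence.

+++++++++++++++++++++++++++++^~

Replace each of the 15 characters of +++++++++++++^~ in place — ++ ++ ++ ++ ++ ++ ++ ++ ++ ++ ++ ++ ++ ++ +^~ — and concatenate.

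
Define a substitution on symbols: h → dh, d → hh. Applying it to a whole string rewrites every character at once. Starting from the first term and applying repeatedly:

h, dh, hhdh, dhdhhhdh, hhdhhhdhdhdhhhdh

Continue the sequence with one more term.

Replace each of the 16 characters of hhdhhhdhdhdhhhdh in place — dh dh hh dh dh dh hh dh hh dh hh dh dh dh hh dh — and concatenate.

dhdhhhdhdhdhhhdhhhdhhhdhdhdhhhdh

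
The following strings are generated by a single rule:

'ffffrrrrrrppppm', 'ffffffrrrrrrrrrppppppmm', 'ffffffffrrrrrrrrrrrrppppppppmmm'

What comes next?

Term n consists of 2n f's, followed by 3n r's, followed by 2n p's, followed by n-1 m's, where the shown terms are n = 2, 3, 4.
For the next term, n = 5, so the run lengths are 10, 15, 10, 4.

ffffffffffrrrrrrrrrrrrrrrppppppppppmmmm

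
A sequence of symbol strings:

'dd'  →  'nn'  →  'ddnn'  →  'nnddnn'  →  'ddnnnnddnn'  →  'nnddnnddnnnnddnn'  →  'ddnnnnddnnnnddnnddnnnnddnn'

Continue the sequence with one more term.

nnddnnddnnnnddnnddnnnnddnnnnddnnddnnnnddnn

From term 3 onward, concatenate the second-to-last term with the last: dd·nn = ddnn, nn·ddnn = nnddnn, …
Continuing: nnddnnddnnnnddnn · ddnnnnddnnnnddnnddnnnnddnn gives term 8.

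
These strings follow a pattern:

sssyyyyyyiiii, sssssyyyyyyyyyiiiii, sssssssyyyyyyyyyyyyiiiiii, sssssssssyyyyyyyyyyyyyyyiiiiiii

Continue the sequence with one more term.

sssssssssssyyyyyyyyyyyyyyyyyyiiiiiiii

The n-th term is 2n+1 s's then 3n+3 y's then n+3 i's (n = 1, 2, …).
Setting n = 5 gives 11, 18, 8 characters in each block.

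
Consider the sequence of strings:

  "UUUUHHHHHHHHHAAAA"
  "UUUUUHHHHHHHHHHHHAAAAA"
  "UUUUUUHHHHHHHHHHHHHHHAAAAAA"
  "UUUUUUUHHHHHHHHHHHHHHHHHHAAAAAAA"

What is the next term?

Term n consists of n+1 U's, followed by 3n H's, followed by n+1 A's, where the shown terms are n = 3, 4, 5, 6.
For the next term, n = 7, so the run lengths are 8, 21, 8.

UUUUUUUUHHHHHHHHHHHHHHHHHHHHHAAAAAAAA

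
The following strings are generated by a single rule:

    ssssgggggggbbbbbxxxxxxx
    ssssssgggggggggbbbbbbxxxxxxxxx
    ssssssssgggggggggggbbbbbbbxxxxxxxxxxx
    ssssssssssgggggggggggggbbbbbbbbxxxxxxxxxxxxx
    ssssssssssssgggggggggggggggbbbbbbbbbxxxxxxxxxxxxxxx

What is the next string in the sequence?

ssssssssssssssgggggggggggggggggbbbbbbbbbbxxxxxxxxxxxxxxxxx

The n-th term is 2n s's then 2n+3 g's then n+3 b's then 2n+3 x's, where the shown terms are n = 2, 3, 4, 5, 6.
At n = 7 the blocks have lengths 14, 17, 10, 17.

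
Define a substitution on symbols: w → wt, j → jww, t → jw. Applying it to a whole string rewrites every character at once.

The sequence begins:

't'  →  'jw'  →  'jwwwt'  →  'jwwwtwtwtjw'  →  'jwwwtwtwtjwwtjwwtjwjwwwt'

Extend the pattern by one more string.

jwwwtwtwtjwwtjwwtjwjwwwtwtjwjwwwtwtjwjwwwtjwwwtwtwtjw

Replace each of the 24 characters of jwwwtwtwtjwwtjwwtjwjwwwt in place — jww wt wt wt jw wt jw wt jw jww wt wt jw jww wt wt jw jww wt jww wt wt wt jw — and concatenate.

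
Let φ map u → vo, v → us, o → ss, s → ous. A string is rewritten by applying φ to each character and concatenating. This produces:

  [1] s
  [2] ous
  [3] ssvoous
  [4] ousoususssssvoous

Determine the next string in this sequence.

Rewriting the 17 symbols of ousoususssssvoous one by one yields ss vo ous ss vo ous vo ous ous ous ous ous us ss ss vo ous; concatenated:

ssvoousssvoousvoousousousousoususssssvoous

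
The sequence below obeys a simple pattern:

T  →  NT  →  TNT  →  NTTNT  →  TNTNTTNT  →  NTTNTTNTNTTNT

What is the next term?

From term 3 onward, concatenate the second-to-last term with the last: T·NT = TNT, NT·TNT = NTTNT, …
Continuing: TNTNTTNT · NTTNTTNTNTTNT gives term 7.

TNTNTTNTNTTNTTNTNTTNT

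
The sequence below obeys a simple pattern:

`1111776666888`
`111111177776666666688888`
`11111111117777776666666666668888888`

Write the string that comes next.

Reading off run lengths: 1 runs 4, 7, 10; 7 runs 2, 4, 6; 6 runs 4, 8, 12; 8 runs 3, 5, 7 — each is linear in n (n = 1, 2, …).
For the next term, n = 4, so the run lengths are 13, 8, 16, 9.

1111111111111777777776666666666666666888888888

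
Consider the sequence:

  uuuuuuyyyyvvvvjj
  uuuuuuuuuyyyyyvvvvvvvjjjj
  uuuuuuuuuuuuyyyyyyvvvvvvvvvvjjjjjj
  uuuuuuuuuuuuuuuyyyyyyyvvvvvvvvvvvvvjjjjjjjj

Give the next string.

uuuuuuuuuuuuuuuuuuyyyyyyyyvvvvvvvvvvvvvvvvjjjjjjjjjj

The n-th term is 3n+3 u's then n+3 y's then 3n+1 v's then 2n j's (n = 1, 2, …).
For the next term, n = 5, so the run lengths are 18, 8, 16, 10.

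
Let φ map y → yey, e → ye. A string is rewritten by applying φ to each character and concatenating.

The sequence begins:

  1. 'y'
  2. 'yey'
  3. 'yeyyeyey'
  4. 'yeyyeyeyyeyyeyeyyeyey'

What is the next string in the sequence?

φ(yeyyeyeyyeyyeyeyyeyey) expands symbol-by-symbol to yey ye yey yey ye yey ye yey yey ye yey yey ye yey ye yey yey ye yey ye yey; joining the 21 pieces gives the next term.

yeyyeyeyyeyyeyeyyeyeyyeyyeyeyyeyyeyeyyeyeyyeyyeyeyyeyey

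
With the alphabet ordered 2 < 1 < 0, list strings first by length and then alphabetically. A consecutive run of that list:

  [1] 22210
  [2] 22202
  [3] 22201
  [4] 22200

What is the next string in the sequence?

Find the rightmost character of 22200 below 0, bump it to the next letter, and reset everything to its right to 2.

22122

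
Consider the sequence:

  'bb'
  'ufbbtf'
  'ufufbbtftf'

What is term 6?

ufufufufufbbtftftftftf

Every step adds uf to the front and tf to the end of the previous string.
From ufufbbtftf, 3 further steps: ufufbbtftf → ufufufbbtftftf → ufufufufbbtftftftf → (answer).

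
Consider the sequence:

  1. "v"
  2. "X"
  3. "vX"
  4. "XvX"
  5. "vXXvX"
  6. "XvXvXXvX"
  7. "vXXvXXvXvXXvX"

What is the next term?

XvXvXXvXvXXvXXvXvXXvX

From term 3 onward, concatenate the second-to-last term with the last: v·X = vX, X·vX = XvX, …
The next term joins XvXvXXvX and vXXvXXvXvXXvX.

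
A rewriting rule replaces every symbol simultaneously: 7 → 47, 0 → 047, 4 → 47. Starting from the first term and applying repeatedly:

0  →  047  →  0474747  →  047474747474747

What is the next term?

φ(047474747474747) expands symbol-by-symbol to 047 47 47 47 47 47 47 47 47 47 47 47 47 47 47; joining the 15 pieces gives the next term.

0474747474747474747474747474747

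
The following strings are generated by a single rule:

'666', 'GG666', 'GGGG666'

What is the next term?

GGGGGG666

Every step adds GG at the front: s(k+1) = GG·s(k).
So the next term is GG·GGGG666.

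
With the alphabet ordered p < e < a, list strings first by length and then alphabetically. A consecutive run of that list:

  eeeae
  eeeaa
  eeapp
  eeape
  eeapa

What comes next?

Treat eeapa as a base-3 numeral over the given alphabet and add one, carrying through any trailing a's.

eeaep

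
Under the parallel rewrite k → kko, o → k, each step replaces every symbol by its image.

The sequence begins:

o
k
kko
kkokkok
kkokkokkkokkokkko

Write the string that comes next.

Rewriting the 17 symbols of kkokkokkkokkokkko one by one yields kko kko k kko kko k kko kko kko k kko kko k kko kko kko k; concatenated:

kkokkokkkokkokkkokkokkokkkokkokkkokkokkok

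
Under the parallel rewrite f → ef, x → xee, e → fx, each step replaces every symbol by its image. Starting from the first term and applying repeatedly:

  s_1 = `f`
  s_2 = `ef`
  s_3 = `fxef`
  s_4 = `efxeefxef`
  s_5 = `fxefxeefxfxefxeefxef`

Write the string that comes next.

efxeefxefxeefxfxefxeeefxeefxefxeefxfxefxeefxef

Replace each of the 20 characters of fxefxeefxfxefxeefxef in place — ef xee fx ef xee fx fx ef xee ef xee fx ef xee fx fx ef xee fx ef — and concatenate.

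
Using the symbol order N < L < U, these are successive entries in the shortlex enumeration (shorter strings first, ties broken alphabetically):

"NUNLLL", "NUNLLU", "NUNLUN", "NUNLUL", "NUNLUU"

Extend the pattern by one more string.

NUNUNN

Treat NUNLUU as a base-3 numeral over the given alphabet and add one, carrying through any trailing U's.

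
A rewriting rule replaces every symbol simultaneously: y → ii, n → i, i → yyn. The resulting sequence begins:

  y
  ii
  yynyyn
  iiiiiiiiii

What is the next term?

yynyynyynyynyynyynyynyynyynyyn

Rewriting each symbol of iiiiiiiiii: i→yyn, i→yyn, i→yyn, i→yyn, i→yyn, i→yyn, i→yyn, i→yyn, i→yyn, i→yyn, which concatenates to yyn yyn yyn yyn yyn yyn yyn yyn yyn yyn.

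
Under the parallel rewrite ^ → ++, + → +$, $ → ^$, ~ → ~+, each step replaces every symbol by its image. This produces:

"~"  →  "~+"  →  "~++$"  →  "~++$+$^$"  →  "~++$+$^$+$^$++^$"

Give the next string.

Applying the rule to each of the 16 symbols of ~++$+$^$+$^$++^$ gives the pieces ~+ +$ +$ ^$ +$ ^$ ++ ^$ +$ ^$ ++ ^$ +$ +$ ++ ^$, which concatenate to the answer.

~++$+$^$+$^$++^$+$^$++^$+$+$++^$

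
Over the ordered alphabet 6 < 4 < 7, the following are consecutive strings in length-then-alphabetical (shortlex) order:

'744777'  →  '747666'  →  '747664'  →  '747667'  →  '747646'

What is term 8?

Stepping forward 3 times from 747646: 747646 → 747644 → 747647, then the target.

747676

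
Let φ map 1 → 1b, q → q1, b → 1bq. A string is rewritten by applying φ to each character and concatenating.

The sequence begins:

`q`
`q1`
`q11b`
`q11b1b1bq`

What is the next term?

q11b1b1bq1b1bq1b1bqq1

Rewriting each symbol of q11b1b1bq: q→q1, 1→1b, 1→1b, b→1bq, 1→1b, b→1bq, 1→1b, b→1bq, q→q1, which concatenates to q1 1b 1b 1bq 1b 1bq 1b 1bq q1.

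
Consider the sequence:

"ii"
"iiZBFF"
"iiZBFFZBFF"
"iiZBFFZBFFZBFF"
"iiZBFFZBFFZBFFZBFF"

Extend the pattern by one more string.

iiZBFFZBFFZBFFZBFFZBFF

The strings grow by a fixed suffix ZBFF each time.
So the next term is iiZBFFZBFFZBFFZBFF·ZBFF.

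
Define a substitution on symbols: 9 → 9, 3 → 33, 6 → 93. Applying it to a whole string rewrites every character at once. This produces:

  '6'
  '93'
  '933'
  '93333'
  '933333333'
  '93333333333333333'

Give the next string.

933333333333333333333333333333333

φ(93333333333333333) expands symbol-by-symbol to 9 33 33 33 33 33 33 33 33 33 33 33 33 33 33 33 33; joining the 17 pieces gives the next term.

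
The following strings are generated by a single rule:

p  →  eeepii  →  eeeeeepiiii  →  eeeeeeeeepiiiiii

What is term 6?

s(k+1) = eee·s(k)·ii, so each term gains eee as a prefix and ii as a suffix.
From eeeeeeeeepiiiiii, 2 further steps: eeeeeeeeepiiiiii → eeeeeeeeeeeepiiiiiiii → (answer).

eeeeeeeeeeeeeeepiiiiiiiiii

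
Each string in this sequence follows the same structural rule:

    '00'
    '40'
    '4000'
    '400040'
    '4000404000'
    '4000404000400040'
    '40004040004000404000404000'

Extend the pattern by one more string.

Each term (from the third on) is the previous term followed by the one before it: term 3 = 40·00 = 4000.
Continuing: 40004040004000404000404000 · 4000404000400040 gives term 8.

400040400040004040004040004000404000400040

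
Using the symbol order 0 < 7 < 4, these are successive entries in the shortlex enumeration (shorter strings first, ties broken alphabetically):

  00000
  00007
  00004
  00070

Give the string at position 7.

00040

Advancing 3 positions from 00070 through 00070 → 00077 → 00074 reaches term 7.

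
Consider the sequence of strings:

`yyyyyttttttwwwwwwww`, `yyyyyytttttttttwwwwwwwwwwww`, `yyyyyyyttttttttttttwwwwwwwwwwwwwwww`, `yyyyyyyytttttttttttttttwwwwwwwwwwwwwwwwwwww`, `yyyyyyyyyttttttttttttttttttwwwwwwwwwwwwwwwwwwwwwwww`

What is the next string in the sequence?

yyyyyyyyyytttttttttttttttttttttwwwwwwwwwwwwwwwwwwwwwwwwwwww

Each string has the form y^{n+3} t^{3n} w^{4n}, where the shown terms are n = 2, 3, 4, 5, 6.
Setting n = 7 gives 10, 21, 28 characters in each block.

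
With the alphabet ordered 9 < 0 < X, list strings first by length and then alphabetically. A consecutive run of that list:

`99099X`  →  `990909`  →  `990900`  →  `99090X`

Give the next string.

The successor of 99090X increments the rightmost position that isn't already X and resets every position after it to 9.

9909X9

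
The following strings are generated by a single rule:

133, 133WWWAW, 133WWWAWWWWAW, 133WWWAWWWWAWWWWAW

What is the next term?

133WWWAWWWWAWWWWAWWWWAW

Every step adds WWWAW to the end: s(k+1) = s(k)·WWWAW.
One more step from 133WWWAWWWWAWWWWAW gives the answer.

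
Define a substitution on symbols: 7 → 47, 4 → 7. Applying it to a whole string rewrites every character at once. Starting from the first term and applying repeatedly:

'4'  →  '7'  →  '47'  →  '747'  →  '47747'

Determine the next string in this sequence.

Rewriting each symbol of 47747: 4→7, 7→47, 7→47, 4→7, 7→47, which concatenates to 7 47 47 7 47.

74747747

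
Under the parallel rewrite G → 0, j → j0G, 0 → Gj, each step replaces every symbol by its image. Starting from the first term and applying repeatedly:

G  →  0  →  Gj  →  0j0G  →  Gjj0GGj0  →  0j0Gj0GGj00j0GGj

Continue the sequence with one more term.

φ(0j0Gj0GGj00j0GGj) expands symbol-by-symbol to Gj j0G Gj 0 j0G Gj 0 0 j0G Gj Gj j0G Gj 0 0 j0G; joining the 16 pieces gives the next term.

Gjj0GGj0j0GGj00j0GGjGjj0GGj00j0G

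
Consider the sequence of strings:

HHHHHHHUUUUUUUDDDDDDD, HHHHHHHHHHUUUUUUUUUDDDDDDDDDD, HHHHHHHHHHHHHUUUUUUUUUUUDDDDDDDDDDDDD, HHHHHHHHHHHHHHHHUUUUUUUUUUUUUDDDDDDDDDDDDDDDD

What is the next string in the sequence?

The n-th term is 3n+1 H's then 2n+3 U's then 3n+1 D's, where the shown terms are n = 2, 3, 4, 5.
At n = 6 the blocks have lengths 19, 15, 19.

HHHHHHHHHHHHHHHHHHHUUUUUUUUUUUUUUUDDDDDDDDDDDDDDDDDDD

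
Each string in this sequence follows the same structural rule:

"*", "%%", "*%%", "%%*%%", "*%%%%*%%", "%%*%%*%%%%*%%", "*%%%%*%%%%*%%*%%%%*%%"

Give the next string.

Each term (from the third on) is the two preceding terms concatenated in order: term 3 = *·%% = *%%.
Continuing: %%*%%*%%%%*%% · *%%%%*%%%%*%%*%%%%*%% gives term 8.

%%*%%*%%%%*%%*%%%%*%%%%*%%*%%%%*%%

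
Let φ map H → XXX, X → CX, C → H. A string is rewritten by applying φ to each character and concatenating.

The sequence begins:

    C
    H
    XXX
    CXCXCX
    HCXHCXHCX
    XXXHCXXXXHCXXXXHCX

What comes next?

CXCXCXXXXHCXCXCXCXXXXHCXCXCXCXXXXHCX

Applying the rule to each of the 18 symbols of XXXHCXXXXHCXXXXHCX gives the pieces CX CX CX XXX H CX CX CX CX XXX H CX CX CX CX XXX H CX, which concatenate to the answer.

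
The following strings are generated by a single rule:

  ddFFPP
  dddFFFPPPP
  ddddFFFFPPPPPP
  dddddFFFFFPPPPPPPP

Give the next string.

Term n consists of n+1 d's, followed by n+1 F's, followed by 2n P's (n = 1, 2, …).
At n = 5 the blocks have lengths 6, 6, 10.

ddddddFFFFFFPPPPPPPPPP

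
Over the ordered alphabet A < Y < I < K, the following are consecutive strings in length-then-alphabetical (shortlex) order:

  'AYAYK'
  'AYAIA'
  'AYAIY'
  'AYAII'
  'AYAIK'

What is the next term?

AYAKA

The successor of AYAIK increments the rightmost position that isn't already K and resets every position after it to A.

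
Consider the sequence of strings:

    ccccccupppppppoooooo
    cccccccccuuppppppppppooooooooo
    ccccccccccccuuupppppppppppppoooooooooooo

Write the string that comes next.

Reading off run lengths: c runs 6, 9, 12; u runs 1, 2, 3; p runs 7, 10, 13; o runs 6, 9, 12 — each is linear in n, where the shown terms are n = 2, 3, 4.
At n = 5 the blocks have lengths 15, 4, 16, 15.

cccccccccccccccuuuuppppppppppppppppooooooooooooooo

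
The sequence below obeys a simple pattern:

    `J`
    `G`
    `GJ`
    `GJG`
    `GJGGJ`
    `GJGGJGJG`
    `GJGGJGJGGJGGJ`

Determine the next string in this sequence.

GJGGJGJGGJGGJGJGGJGJG

This is a Fibonacci-style word recurrence s(k) = s(k−1)·s(k−2): e.g. G·J = GJ.
The next term joins GJGGJGJGGJGGJ and GJGGJGJG.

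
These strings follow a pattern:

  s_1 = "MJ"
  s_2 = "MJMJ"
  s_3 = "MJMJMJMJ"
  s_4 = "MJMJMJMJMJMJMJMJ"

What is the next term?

MJMJMJMJMJMJMJMJMJMJMJMJMJMJMJMJ

s(k+1) = s(k)·s(k) — each term doubles the last.
So the next term is two copies of MJMJMJMJMJMJMJMJ.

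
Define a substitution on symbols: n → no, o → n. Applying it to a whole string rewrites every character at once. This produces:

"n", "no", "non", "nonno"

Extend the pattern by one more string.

Expanding nonno: n→no, o→n, n→no, n→no, o→n. Concatenated: no n no no n.

nonnonon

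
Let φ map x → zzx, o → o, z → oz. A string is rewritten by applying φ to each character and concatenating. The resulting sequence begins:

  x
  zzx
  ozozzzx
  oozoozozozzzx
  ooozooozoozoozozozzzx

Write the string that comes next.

oooozoooozooozooozoozoozozozzzx

φ(ooozooozoozoozozozzzx) expands symbol-by-symbol to o o o oz o o o oz o o oz o o oz o oz o oz oz oz zzx; joining the 21 pieces gives the next term.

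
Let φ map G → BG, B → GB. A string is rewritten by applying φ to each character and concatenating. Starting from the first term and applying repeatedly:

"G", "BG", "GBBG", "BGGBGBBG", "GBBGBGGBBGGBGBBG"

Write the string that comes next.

BGGBGBBGGBBGBGGBGBBGBGGBBGGBGBBG

Replace each of the 16 characters of GBBGBGGBBGGBGBBG in place — BG GB GB BG GB BG BG GB GB BG BG GB BG GB GB BG — and concatenate.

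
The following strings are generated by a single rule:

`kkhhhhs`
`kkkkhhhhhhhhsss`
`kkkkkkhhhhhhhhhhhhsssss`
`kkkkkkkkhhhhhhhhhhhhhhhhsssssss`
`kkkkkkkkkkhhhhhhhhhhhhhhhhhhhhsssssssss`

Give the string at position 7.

kkkkkkkkkkkkkkhhhhhhhhhhhhhhhhhhhhhhhhhhhhsssssssssssss

The n-th term is 2n k's then 4n h's then 2n-1 s's (n = 1, 2, …).
For term 7, n = 7, so the run lengths are 14, 28, 13.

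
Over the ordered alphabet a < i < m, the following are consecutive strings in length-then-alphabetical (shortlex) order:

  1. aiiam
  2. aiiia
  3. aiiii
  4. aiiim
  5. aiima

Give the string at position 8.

aimaa

Continuing the enumeration 3 steps past aiima: aiima → aiimi → aiimm → (answer).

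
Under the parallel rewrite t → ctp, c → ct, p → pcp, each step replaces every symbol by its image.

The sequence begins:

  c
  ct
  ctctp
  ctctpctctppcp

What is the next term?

ctctpctctppcpctctpctctppcppcpctpcp

φ(ctctpctctppcp) expands symbol-by-symbol to ct ctp ct ctp pcp ct ctp ct ctp pcp pcp ct pcp; joining the 13 pieces gives the next term.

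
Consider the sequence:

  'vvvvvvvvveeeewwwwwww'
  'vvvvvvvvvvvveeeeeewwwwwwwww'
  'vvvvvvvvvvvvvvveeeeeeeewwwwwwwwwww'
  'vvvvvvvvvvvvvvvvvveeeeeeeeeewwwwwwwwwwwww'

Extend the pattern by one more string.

vvvvvvvvvvvvvvvvvvvvveeeeeeeeeeeewwwwwwwwwwwwwww

Term n consists of 3n v's, followed by 2n-2 e's, followed by 2n+1 w's, where the shown terms are n = 3, 4, 5, 6.
At n = 7 the blocks have lengths 21, 12, 15.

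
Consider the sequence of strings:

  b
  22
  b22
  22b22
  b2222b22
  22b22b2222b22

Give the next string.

b2222b2222b22b2222b22

This is a Fibonacci-style word recurrence s(k) = s(k−2)·s(k−1): e.g. b·22 = b22.
The next term joins b2222b22 and 22b22b2222b22.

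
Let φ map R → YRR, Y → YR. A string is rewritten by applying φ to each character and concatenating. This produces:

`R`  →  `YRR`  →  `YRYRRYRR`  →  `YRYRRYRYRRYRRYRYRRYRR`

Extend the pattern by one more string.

YRYRRYRYRRYRRYRYRRYRYRRYRRYRYRRYRRYRYRRYRYRRYRRYRYRRYRR

Applying the rule to each of the 21 symbols of YRYRRYRYRRYRRYRYRRYRR gives the pieces YR YRR YR YRR YRR YR YRR YR YRR YRR YR YRR YRR YR YRR YR YRR YRR YR YRR YRR, which concatenate to the answer.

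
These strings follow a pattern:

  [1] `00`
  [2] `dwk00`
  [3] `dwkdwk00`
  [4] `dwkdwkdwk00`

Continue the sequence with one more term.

Every step adds dwk at the front: s(k+1) = dwk·s(k).
So the next term is dwk·dwkdwkdwk00.

dwkdwkdwkdwk00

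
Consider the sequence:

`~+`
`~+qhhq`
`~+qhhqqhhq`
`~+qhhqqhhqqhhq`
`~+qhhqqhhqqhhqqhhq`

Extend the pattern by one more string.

The strings grow by a fixed suffix qhhq each time.
One more step from ~+qhhqqhhqqhhqqhhq gives the answer.

~+qhhqqhhqqhhqqhhqqhhq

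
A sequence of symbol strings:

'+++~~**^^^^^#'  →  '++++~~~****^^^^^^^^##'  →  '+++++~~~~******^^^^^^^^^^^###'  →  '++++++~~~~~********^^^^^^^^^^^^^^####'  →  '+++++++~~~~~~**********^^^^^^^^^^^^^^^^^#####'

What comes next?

++++++++~~~~~~~************^^^^^^^^^^^^^^^^^^^^######

Each string has the form +^{n+2} ~^{n+1} *^{2n} ^^{3n+2} #^{n} (n = 1, 2, …).
For the next term, n = 6, so the run lengths are 8, 7, 12, 20, 6.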